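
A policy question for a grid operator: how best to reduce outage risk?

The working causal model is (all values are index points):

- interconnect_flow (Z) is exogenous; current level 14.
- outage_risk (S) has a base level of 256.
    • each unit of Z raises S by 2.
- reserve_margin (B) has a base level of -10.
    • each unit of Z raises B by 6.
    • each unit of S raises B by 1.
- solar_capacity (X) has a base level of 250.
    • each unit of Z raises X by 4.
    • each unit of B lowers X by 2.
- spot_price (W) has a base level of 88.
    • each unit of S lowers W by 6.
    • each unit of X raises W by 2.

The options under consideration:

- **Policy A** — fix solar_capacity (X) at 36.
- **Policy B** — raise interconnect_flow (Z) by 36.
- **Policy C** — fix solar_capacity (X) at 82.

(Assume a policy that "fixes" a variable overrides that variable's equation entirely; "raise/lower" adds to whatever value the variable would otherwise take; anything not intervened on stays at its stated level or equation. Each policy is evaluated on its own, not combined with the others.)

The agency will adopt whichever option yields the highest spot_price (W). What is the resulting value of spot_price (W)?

Policy A (X := 36):
  Z = 14
  S = 256 + 2·14 = 284
  B = -10 + 6·14 + 284 = 358
  X = 36
  W = 88 − 6·284 + 2·36 = -1544
Policy B (Z + 36):
  Z = 14 + 36 = 50
  S = 256 + 2·50 = 356
  B = -10 + 6·50 + 356 = 646
  X = 250 + 4·50 − 2·646 = -842
  W = 88 − 6·356 + 2·(-842) = -3732
Policy C (X := 82):
  Z = 14
  S = 256 + 2·14 = 284
  B = -10 + 6·14 + 284 = 358
  X = 82
  W = 88 − 6·284 + 2·82 = -1452
Comparing — Policy A: W=-1544, Policy B: W=-3732, Policy C: W=-1452. Highest is -1452 (Policy C).

-1452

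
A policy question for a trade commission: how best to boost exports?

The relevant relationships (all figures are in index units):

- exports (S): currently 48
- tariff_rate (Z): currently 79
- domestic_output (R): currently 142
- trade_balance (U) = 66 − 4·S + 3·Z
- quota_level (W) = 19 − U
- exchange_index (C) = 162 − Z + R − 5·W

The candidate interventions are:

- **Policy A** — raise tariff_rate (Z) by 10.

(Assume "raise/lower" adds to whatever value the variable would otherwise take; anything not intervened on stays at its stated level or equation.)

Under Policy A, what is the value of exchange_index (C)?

825

Policy A (Z + 10):
  S = 48
  Z = 79 + 10 = 89
  R = 142
  U = 66 − 4·48 + 3·89 = 141
  W = 19 − 141 = -122
  C = 162 − 89 + 142 − 5·(-122) = 825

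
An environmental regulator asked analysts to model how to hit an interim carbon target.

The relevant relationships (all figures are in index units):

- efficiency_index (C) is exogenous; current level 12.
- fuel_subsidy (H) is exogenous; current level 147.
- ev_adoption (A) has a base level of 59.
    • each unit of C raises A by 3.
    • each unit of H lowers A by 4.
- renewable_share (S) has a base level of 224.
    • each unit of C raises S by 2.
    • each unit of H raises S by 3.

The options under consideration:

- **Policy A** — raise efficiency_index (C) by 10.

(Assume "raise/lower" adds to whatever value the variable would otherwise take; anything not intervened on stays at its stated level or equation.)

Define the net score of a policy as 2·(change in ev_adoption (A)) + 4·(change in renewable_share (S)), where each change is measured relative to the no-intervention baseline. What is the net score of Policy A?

Baseline:
  C = 12
  H = 147
  A = 59 + 3·12 − 4·147 = -493
  S = 224 + 2·12 + 3·147 = 689
Policy A (C + 10):
  C = 12 + 10 = 22
  H = 147
  A = 59 + 3·22 − 4·147 = -463
  S = 224 + 2·22 + 3·147 = 709
ΔA = -463 − (-493) = 30; ΔS = 709 − 689 = 20
Score = 2·30 + 4·20 = 140

140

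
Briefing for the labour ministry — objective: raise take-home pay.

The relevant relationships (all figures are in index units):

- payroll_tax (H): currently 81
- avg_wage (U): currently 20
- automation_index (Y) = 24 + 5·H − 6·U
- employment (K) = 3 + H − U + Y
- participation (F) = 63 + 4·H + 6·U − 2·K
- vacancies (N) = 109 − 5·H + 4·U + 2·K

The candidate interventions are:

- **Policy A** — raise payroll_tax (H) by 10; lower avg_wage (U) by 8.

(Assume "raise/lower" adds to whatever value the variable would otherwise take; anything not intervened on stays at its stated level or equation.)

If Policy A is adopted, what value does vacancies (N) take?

680

Policy A (H + 10, U − 8):
  H = 81 + 10 = 91
  U = 20 − 8 = 12
  Y = 24 + 5·91 − 6·12 = 407
  K = 3 + 91 − 12 + 407 = 489
  N = 109 − 5·91 + 4·12 + 2·489 = 680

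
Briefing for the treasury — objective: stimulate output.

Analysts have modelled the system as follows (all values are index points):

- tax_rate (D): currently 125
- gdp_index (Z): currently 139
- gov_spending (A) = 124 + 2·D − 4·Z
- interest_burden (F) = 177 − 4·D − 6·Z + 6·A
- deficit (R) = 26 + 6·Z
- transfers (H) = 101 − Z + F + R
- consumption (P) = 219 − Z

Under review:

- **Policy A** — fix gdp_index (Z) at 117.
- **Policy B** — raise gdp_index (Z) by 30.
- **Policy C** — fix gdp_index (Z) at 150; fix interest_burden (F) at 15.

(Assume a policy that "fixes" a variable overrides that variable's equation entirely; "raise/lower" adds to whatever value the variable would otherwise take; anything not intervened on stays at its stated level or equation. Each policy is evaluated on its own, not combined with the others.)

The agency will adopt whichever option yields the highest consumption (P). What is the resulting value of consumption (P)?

Policy A (Z := 117):
  Z = 117
  P = 219 − 117 = 102
Policy B (Z + 30):
  Z = 139 + 30 = 169
  P = 219 − 169 = 50
Policy C (Z := 150, F := 15):
  Z = 150
  P = 219 − 150 = 69
Comparing — Policy A: P=102, Policy B: P=50, Policy C: P=69. Highest is 102 (Policy A).

102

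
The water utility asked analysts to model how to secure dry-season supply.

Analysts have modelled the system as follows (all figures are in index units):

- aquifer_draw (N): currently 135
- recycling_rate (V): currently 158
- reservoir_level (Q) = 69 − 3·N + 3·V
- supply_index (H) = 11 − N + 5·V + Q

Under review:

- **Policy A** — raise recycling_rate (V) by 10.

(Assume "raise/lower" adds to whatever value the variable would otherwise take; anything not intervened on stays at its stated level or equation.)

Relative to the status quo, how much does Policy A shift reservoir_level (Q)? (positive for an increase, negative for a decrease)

Baseline:
  N = 135
  V = 158
  Q = 69 − 3·135 + 3·158 = 138
Policy A (V + 10):
  N = 135
  V = 158 + 10 = 168
  Q = 69 − 3·135 + 3·168 = 168
Change in Q: 168 − 138 = 30

30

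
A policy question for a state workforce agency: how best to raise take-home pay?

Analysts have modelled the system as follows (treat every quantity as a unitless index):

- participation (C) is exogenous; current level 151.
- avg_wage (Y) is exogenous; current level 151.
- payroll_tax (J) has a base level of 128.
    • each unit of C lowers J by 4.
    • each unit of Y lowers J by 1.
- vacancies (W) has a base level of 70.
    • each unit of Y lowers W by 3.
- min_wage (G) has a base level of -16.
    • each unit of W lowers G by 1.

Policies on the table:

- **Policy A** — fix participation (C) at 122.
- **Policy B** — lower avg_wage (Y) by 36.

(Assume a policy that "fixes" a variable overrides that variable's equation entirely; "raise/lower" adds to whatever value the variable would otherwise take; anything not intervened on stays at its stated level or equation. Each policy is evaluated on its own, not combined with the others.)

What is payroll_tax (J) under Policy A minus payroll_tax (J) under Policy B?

Policy A (C := 122):
  C = 122
  Y = 151
  J = 128 − 4·122 − 151 = -511
Policy B (Y − 36):
  C = 151
  Y = 151 − 36 = 115
  J = 128 − 4·151 − 115 = -591
J: -511 − (-591) = 80

80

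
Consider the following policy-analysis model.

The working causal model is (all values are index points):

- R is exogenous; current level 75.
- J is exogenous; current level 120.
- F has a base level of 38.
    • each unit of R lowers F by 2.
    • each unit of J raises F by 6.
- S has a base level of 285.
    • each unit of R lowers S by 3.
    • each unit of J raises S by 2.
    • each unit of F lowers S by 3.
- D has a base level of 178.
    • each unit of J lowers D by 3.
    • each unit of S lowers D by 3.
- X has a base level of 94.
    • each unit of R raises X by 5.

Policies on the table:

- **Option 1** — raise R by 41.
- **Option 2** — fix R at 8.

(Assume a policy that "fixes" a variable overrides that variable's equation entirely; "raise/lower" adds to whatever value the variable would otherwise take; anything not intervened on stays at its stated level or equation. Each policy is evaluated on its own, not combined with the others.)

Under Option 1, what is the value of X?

674

Option 1 (R + 41):
  R = 75 + 41 = 116
  X = 94 + 5·116 = 674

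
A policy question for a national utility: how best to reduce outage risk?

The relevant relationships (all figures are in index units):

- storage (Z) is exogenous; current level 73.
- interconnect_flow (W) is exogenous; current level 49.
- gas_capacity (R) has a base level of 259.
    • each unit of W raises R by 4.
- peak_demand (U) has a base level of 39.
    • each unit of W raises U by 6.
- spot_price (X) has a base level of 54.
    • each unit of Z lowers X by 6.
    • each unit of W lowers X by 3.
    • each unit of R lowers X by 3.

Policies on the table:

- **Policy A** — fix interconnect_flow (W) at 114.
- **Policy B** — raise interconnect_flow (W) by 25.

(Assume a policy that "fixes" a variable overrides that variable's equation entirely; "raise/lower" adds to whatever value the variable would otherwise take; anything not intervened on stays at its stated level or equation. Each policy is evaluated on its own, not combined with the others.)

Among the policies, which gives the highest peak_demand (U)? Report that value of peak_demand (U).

Policy A (W := 114):
  W = 114
  U = 39 + 6·114 = 723
Policy B (W + 25):
  W = 49 + 25 = 74
  U = 39 + 6·74 = 483
Comparing — Policy A: U=723, Policy B: U=483. Highest is 723 (Policy A).

723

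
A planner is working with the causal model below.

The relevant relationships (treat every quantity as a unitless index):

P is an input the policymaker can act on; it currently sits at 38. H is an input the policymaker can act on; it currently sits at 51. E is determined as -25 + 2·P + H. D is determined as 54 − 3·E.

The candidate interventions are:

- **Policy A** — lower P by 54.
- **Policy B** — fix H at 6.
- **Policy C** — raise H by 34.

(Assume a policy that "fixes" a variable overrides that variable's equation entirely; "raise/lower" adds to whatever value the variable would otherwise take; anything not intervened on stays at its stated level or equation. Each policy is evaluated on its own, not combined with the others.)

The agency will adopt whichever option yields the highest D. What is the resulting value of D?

Policy A (P − 54):
  P = 38 − 54 = -16
  H = 51
  E = -25 + 2·(-16) + 51 = -6
  D = 54 − 3·(-6) = 72
Policy B (H := 6):
  P = 38
  H = 6
  E = -25 + 2·38 + 6 = 57
  D = 54 − 3·57 = -117
Policy C (H + 34):
  P = 38
  H = 51 + 34 = 85
  E = -25 + 2·38 + 85 = 136
  D = 54 − 3·136 = -354
Comparing — Policy A: D=72, Policy B: D=-117, Policy C: D=-354. Highest is 72 (Policy A).

72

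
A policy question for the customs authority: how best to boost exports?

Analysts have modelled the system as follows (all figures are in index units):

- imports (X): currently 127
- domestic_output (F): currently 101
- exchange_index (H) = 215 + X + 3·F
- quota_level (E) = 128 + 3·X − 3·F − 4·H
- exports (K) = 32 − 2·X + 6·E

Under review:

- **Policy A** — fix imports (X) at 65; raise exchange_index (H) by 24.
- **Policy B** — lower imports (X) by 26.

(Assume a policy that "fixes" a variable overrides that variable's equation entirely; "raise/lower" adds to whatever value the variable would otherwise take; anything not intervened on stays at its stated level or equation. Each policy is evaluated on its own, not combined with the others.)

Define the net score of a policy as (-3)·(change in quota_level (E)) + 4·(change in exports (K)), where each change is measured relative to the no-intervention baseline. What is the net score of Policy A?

-218

Baseline:
  X = 127
  F = 101
  H = 215 + 127 + 3·101 = 645
  E = 128 + 3·127 − 3·101 − 4·645 = -2374
  K = 32 − 2·127 + 6·(-2374) = -14466
Policy A (X := 65, H + 24):
  X = 65
  F = 101
  H = 215 + 65 + 3·101 (+24 from intervention) = 607
  E = 128 + 3·65 − 3·101 − 4·607 = -2408
  K = 32 − 2·65 + 6·(-2408) = -14546
ΔE = -2408 − (-2374) = -34; ΔK = -14546 − (-14466) = -80
Score = (-3)·(-34) + 4·(-80) = -218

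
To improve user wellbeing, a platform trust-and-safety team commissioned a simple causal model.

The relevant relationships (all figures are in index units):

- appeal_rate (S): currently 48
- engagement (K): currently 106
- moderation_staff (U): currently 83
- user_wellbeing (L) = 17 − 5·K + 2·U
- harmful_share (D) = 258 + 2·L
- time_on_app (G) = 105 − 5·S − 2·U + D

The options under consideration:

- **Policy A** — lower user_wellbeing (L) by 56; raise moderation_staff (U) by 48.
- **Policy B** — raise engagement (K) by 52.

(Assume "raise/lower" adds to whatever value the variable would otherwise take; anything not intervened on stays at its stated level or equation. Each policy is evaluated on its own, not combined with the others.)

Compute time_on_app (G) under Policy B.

-1257

Policy B (K + 52):
  S = 48
  K = 106 + 52 = 158
  U = 83
  L = 17 − 5·158 + 2·83 = -607
  D = 258 + 2·(-607) = -956
  G = 105 − 5·48 − 2·83 + (-956) = -1257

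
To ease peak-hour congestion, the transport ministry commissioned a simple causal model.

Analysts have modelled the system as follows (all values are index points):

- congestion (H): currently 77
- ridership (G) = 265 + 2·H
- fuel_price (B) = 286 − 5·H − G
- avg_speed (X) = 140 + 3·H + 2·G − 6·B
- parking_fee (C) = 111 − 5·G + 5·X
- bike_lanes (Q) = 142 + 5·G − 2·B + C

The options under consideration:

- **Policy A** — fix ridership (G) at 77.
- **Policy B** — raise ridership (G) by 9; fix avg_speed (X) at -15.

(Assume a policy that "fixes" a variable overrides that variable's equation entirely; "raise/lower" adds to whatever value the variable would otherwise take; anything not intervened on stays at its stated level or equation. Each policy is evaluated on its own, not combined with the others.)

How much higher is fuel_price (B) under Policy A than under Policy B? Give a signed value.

Policy A (G := 77):
  H = 77
  G = 77
  B = 286 − 5·77 − 77 = -176
Policy B (G + 9, X := -15):
  H = 77
  G = 265 + 2·77 (+9 from intervention) = 428
  B = 286 − 5·77 − 428 = -527
B: -176 − (-527) = 351

351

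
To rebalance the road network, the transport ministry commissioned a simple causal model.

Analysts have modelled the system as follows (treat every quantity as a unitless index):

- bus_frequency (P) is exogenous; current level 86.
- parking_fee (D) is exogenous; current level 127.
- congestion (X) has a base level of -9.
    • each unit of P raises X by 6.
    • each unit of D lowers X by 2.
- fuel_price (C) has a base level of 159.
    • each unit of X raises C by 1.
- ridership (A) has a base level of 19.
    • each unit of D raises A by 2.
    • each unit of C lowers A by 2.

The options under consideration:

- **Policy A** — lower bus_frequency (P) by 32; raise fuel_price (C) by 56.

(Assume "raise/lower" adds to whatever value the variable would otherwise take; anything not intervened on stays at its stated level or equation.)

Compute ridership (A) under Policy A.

Policy A (P − 32, C + 56):
  P = 86 − 32 = 54
  D = 127
  X = -9 + 6·54 − 2·127 = 61
  C = 159 + 61 (+56 from intervention) = 276
  A = 19 + 2·127 − 2·276 = -279

-279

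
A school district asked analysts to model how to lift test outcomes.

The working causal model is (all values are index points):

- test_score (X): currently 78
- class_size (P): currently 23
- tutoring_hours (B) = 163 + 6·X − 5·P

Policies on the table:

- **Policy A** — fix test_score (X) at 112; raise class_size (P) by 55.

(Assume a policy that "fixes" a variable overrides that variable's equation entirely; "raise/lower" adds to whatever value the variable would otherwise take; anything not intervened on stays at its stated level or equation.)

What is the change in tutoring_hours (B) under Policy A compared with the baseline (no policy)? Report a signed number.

Baseline:
  X = 78
  P = 23
  B = 163 + 6·78 − 5·23 = 516
Policy A (X := 112, P + 55):
  X = 112
  P = 23 + 55 = 78
  B = 163 + 6·112 − 5·78 = 445
Change in B: 445 − 516 = -71

-71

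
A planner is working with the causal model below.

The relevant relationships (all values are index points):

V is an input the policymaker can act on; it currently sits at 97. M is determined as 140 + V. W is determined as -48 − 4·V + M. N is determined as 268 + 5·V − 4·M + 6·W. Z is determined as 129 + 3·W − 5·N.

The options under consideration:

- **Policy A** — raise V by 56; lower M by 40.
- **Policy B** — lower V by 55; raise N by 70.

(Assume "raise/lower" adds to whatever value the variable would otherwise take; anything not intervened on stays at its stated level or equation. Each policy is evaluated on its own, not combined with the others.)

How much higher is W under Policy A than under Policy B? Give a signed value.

-373

Policy A (V + 56, M − 40):
  V = 97 + 56 = 153
  M = 140 + 153 (−40 from intervention) = 253
  W = -48 − 4·153 + 253 = -407
Policy B (V − 55, N + 70):
  V = 97 − 55 = 42
  M = 140 + 42 = 182
  W = -48 − 4·42 + 182 = -34
W: -407 − (-34) = -373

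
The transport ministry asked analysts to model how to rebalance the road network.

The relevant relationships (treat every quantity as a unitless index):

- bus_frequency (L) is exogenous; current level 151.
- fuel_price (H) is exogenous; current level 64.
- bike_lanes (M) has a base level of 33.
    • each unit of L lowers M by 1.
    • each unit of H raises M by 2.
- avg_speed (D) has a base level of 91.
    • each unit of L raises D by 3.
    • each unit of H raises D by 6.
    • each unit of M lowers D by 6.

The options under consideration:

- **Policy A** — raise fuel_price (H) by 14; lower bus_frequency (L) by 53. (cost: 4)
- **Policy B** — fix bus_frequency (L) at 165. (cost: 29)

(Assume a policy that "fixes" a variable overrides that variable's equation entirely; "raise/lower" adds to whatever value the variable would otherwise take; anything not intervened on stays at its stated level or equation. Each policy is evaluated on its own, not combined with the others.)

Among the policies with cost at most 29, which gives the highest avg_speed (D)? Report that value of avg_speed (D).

Policy A (H + 14, L − 53):
  L = 151 − 53 = 98
  H = 64 + 14 = 78
  M = 33 − 98 + 2·78 = 91
  D = 91 + 3·98 + 6·78 − 6·91 = 307
Policy B (L := 165):
  L = 165
  H = 64
  M = 33 − 165 + 2·64 = -4
  D = 91 + 3·165 + 6·64 − 6·(-4) = 994
Comparing — Policy A: D=307, Policy B: D=994. Highest is 994 (Policy B).

994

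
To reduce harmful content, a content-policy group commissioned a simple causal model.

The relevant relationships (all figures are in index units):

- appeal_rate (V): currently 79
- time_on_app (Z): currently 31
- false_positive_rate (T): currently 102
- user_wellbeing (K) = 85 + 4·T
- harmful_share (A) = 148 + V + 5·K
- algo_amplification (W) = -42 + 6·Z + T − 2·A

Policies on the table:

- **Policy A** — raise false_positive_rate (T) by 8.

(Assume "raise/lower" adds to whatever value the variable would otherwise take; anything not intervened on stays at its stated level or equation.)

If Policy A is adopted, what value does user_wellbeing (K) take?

525

Policy A (T + 8):
  T = 102 + 8 = 110
  K = 85 + 4·110 = 525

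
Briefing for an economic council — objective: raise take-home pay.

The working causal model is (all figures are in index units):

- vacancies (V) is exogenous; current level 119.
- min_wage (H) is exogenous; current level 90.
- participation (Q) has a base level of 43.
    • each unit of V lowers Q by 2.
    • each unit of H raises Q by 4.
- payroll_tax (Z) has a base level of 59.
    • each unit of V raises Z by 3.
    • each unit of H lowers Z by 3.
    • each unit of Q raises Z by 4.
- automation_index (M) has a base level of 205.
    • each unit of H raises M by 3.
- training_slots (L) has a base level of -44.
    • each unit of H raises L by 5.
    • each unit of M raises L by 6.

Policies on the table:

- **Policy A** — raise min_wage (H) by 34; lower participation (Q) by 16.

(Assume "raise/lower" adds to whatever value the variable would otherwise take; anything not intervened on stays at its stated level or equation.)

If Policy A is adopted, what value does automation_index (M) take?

577

Policy A (H + 34, Q − 16):
  H = 90 + 34 = 124
  M = 205 + 3·124 = 577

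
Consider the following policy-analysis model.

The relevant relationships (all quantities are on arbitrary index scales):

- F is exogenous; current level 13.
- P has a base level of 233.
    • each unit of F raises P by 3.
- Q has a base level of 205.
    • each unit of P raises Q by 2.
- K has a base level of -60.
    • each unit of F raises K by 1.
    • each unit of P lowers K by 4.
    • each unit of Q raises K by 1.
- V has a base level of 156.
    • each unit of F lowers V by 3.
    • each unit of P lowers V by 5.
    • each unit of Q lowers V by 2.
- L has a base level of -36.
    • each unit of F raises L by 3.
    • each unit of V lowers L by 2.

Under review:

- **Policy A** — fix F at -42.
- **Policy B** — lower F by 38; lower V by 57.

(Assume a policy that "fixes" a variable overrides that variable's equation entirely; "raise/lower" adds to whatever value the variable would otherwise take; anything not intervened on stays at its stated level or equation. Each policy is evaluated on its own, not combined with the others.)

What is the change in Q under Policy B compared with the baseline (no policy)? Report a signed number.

Baseline:
  F = 13
  P = 233 + 3·13 = 272
  Q = 205 + 2·272 = 749
Policy B (F − 38, V − 57):
  F = 13 − 38 = -25
  P = 233 + 3·(-25) = 158
  Q = 205 + 2·158 = 521
Change in Q: 521 − 749 = -228

-228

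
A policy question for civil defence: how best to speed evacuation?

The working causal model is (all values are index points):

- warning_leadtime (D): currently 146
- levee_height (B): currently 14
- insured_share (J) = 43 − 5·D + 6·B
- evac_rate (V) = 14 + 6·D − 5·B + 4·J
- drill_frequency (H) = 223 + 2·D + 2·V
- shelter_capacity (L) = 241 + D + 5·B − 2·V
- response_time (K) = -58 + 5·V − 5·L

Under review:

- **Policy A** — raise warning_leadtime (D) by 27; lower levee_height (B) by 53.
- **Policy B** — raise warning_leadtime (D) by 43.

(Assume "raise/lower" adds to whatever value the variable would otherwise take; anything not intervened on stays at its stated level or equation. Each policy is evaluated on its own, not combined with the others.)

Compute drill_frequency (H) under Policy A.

-5385

Policy A (D + 27, B − 53):
  D = 146 + 27 = 173
  B = 14 − 53 = -39
  J = 43 − 5·173 + 6·(-39) = -1056
  V = 14 + 6·173 − 5·(-39) + 4·(-1056) = -2977
  H = 223 + 2·173 + 2·(-2977) = -5385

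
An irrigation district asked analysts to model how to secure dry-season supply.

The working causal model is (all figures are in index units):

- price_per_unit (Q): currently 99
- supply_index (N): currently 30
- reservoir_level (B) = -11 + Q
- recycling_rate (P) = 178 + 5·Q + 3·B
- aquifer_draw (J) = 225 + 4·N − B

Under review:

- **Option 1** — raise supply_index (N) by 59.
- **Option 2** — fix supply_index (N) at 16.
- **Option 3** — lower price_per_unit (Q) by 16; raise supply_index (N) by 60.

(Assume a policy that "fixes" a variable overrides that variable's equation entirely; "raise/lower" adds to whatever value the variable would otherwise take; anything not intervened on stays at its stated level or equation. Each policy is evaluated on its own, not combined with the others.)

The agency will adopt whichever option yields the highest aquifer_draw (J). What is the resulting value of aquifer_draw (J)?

513

Option 1 (N + 59):
  Q = 99
  N = 30 + 59 = 89
  B = -11 + 99 = 88
  J = 225 + 4·89 − 88 = 493
Option 2 (N := 16):
  Q = 99
  N = 16
  B = -11 + 99 = 88
  J = 225 + 4·16 − 88 = 201
Option 3 (Q − 16, N + 60):
  Q = 99 − 16 = 83
  N = 30 + 60 = 90
  B = -11 + 83 = 72
  J = 225 + 4·90 − 72 = 513
Comparing — Option 1: J=493, Option 2: J=201, Option 3: J=513. Highest is 513 (Option 3).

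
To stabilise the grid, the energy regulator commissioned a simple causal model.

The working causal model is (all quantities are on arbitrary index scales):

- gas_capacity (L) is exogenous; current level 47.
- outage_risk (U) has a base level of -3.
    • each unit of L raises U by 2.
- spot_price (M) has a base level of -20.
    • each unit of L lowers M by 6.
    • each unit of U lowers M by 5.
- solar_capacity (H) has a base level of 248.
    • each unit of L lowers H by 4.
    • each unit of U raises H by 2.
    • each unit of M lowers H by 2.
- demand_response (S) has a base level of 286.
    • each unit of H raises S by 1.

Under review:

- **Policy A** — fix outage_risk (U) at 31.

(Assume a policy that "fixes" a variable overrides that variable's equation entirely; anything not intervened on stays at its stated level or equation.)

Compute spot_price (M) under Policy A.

Policy A (U := 31):
  L = 47
  U = 31
  M = -20 − 6·47 − 5·31 = -457

-457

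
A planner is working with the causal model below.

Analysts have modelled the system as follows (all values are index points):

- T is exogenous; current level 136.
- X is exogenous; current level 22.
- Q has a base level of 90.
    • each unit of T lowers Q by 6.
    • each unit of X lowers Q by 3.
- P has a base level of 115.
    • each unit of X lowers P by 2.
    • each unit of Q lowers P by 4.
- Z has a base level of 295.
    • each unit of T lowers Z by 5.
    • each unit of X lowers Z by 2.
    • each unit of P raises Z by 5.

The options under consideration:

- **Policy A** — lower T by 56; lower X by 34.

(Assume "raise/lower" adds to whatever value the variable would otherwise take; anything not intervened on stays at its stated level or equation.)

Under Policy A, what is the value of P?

1555

Policy A (T − 56, X − 34):
  T = 136 − 56 = 80
  X = 22 − 34 = -12
  Q = 90 − 6·80 − 3·(-12) = -354
  P = 115 − 2·(-12) − 4·(-354) = 1555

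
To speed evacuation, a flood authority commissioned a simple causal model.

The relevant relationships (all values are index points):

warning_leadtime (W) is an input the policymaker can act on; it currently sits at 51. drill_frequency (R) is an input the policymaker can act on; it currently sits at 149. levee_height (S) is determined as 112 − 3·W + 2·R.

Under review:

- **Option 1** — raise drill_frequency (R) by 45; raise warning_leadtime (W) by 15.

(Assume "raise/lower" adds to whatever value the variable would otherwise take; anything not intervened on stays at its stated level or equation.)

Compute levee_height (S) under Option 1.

Option 1 (R + 45, W + 15):
  W = 51 + 15 = 66
  R = 149 + 45 = 194
  S = 112 − 3·66 + 2·194 = 302

302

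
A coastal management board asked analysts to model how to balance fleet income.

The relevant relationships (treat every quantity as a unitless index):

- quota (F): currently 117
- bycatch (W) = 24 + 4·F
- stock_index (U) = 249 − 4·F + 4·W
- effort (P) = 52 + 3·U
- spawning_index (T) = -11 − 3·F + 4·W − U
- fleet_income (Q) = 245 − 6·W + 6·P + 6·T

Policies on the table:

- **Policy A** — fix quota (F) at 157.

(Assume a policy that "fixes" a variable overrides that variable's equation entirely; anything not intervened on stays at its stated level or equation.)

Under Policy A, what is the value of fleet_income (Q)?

36149

Policy A (F := 157):
  F = 157
  W = 24 + 4·157 = 652
  U = 249 − 4·157 + 4·652 = 2229
  P = 52 + 3·2229 = 6739
  T = -11 − 3·157 + 4·652 − 2229 = -103
  Q = 245 − 6·652 + 6·6739 + 6·(-103) = 36149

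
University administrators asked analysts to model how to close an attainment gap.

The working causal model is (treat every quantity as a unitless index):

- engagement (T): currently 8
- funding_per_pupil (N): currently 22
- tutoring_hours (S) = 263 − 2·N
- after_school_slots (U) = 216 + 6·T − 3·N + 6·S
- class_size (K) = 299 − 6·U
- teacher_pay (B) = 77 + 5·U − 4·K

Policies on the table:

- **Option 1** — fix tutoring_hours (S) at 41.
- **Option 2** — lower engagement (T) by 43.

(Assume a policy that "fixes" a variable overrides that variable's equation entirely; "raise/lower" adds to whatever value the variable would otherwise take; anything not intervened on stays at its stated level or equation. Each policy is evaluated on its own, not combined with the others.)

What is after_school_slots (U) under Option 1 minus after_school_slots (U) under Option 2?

-810

Option 1 (S := 41):
  T = 8
  N = 22
  S = 41
  U = 216 + 6·8 − 3·22 + 6·41 = 444
Option 2 (T − 43):
  T = 8 − 43 = -35
  N = 22
  S = 263 − 2·22 = 219
  U = 216 + 6·(-35) − 3·22 + 6·219 = 1254
U: 444 − 1254 = -810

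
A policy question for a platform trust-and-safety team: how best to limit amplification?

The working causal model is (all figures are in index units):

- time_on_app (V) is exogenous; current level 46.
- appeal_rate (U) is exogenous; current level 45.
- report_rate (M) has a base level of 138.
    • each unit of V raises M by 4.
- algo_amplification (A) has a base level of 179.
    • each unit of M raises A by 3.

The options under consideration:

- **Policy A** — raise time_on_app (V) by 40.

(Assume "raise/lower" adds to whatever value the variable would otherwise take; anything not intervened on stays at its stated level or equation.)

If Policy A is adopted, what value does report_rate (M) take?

Policy A (V + 40):
  V = 46 + 40 = 86
  M = 138 + 4·86 = 482

482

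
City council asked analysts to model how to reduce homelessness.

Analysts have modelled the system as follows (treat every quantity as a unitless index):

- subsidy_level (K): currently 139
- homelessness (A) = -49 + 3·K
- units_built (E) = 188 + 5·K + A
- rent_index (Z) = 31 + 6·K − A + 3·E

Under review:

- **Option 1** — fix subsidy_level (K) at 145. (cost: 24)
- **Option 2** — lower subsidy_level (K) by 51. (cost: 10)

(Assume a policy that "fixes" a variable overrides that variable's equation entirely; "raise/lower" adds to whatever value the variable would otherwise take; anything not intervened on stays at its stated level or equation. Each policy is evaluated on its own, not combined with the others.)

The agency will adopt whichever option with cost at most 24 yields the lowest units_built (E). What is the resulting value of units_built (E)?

843

Option 1 (K := 145):
  K = 145
  A = -49 + 3·145 = 386
  E = 188 + 5·145 + 386 = 1299
Option 2 (K − 51):
  K = 139 − 51 = 88
  A = -49 + 3·88 = 215
  E = 188 + 5·88 + 215 = 843
Comparing — Option 1: E=1299, Option 2: E=843. Lowest is 843 (Option 2).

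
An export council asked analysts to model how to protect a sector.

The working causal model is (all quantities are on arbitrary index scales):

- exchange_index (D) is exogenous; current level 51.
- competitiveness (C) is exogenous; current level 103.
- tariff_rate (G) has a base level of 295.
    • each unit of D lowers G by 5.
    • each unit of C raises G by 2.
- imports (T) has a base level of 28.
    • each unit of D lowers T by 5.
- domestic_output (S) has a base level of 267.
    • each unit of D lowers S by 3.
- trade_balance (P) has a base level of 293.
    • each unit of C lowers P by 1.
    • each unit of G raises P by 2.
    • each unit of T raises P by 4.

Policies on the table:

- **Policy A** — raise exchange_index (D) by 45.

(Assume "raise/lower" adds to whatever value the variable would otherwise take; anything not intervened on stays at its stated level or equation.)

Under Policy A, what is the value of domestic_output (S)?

-21

Policy A (D + 45):
  D = 51 + 45 = 96
  S = 267 − 3·96 = -21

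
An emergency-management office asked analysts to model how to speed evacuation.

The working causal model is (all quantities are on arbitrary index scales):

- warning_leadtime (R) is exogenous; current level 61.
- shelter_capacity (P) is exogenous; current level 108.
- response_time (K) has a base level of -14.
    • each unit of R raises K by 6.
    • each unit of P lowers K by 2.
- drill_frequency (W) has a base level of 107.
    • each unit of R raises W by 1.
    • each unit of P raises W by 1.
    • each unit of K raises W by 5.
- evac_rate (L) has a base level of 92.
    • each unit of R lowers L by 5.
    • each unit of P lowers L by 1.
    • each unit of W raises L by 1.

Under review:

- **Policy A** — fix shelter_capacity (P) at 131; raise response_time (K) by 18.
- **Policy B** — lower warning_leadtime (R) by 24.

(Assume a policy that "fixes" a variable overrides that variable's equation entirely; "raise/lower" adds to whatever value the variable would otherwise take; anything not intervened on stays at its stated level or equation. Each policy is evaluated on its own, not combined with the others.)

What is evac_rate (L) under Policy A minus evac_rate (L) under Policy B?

Policy A (P := 131, K + 18):
  R = 61
  P = 131
  K = -14 + 6·61 − 2·131 (+18 from intervention) = 108
  W = 107 + 61 + 131 + 5·108 = 839
  L = 92 − 5·61 − 131 + 839 = 495
Policy B (R − 24):
  R = 61 − 24 = 37
  P = 108
  K = -14 + 6·37 − 2·108 = -8
  W = 107 + 37 + 108 + 5·(-8) = 212
  L = 92 − 5·37 − 108 + 212 = 11
L: 495 − 11 = 484

484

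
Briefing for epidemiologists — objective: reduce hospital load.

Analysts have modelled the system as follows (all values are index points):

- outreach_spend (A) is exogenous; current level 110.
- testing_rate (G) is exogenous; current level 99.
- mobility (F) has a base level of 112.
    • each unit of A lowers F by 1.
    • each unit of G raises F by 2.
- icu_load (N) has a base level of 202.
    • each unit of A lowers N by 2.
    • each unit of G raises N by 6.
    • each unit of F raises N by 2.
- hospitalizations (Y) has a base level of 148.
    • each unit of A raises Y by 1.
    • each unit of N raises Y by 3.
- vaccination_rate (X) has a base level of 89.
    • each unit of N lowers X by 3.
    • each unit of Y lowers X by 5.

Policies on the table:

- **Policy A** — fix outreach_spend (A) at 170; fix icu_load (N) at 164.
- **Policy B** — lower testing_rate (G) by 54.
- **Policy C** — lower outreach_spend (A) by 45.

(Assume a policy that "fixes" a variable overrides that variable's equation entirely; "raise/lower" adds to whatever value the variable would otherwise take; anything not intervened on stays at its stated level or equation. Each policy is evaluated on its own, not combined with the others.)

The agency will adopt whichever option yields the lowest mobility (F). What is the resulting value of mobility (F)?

92

Policy A (A := 170, N := 164):
  A = 170
  G = 99
  F = 112 − 170 + 2·99 = 140
Policy B (G − 54):
  A = 110
  G = 99 − 54 = 45
  F = 112 − 110 + 2·45 = 92
Policy C (A − 45):
  A = 110 − 45 = 65
  G = 99
  F = 112 − 65 + 2·99 = 245
Comparing — Policy A: F=140, Policy B: F=92, Policy C: F=245. Lowest is 92 (Policy B).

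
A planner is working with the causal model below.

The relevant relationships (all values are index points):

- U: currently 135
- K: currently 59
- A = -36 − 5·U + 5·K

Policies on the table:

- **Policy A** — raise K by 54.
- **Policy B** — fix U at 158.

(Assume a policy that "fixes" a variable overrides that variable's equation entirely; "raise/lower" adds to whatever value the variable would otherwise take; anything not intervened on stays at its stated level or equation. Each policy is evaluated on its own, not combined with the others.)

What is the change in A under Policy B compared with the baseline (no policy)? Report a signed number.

-115

Baseline:
  U = 135
  K = 59
  A = -36 − 5·135 + 5·59 = -416
Policy B (U := 158):
  U = 158
  K = 59
  A = -36 − 5·158 + 5·59 = -531
Change in A: -531 − (-416) = -115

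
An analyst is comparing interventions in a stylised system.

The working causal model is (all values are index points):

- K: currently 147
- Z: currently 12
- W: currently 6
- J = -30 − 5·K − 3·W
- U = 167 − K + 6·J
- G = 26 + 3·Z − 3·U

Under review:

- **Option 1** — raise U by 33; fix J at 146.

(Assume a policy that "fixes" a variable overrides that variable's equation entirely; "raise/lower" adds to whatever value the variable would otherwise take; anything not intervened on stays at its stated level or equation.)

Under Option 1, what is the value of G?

Option 1 (U + 33, J := 146):
  K = 147
  Z = 12
  W = 6
  J = 146
  U = 167 − 147 + 6·146 (+33 from intervention) = 929
  G = 26 + 3·12 − 3·929 = -2725

-2725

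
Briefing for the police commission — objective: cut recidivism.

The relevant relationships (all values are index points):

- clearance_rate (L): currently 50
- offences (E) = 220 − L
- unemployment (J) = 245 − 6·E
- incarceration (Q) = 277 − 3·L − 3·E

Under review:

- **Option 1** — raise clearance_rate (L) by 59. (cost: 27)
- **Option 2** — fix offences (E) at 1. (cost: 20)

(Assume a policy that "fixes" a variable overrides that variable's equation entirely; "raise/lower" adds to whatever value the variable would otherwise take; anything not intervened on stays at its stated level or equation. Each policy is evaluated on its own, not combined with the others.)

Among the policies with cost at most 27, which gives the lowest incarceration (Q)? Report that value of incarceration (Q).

Option 1 (L + 59):
  L = 50 + 59 = 109
  E = 220 − 109 = 111
  Q = 277 − 3·109 − 3·111 = -383
Option 2 (E := 1):
  L = 50
  E = 1
  Q = 277 − 3·50 − 3·1 = 124
Comparing — Option 1: Q=-383, Option 2: Q=124. Lowest is -383 (Option 1).

-383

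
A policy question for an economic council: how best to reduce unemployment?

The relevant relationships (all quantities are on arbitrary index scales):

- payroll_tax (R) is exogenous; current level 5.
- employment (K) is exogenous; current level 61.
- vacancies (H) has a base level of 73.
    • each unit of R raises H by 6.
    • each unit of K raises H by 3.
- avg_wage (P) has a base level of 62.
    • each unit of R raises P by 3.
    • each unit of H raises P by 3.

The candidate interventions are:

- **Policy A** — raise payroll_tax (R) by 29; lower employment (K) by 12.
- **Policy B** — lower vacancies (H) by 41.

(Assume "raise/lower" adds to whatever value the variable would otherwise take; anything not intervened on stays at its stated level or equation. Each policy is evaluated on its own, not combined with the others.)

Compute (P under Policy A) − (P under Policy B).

Policy A (R + 29, K − 12):
  R = 5 + 29 = 34
  K = 61 − 12 = 49
  H = 73 + 6·34 + 3·49 = 424
  P = 62 + 3·34 + 3·424 = 1436
Policy B (H − 41):
  R = 5
  K = 61
  H = 73 + 6·5 + 3·61 (−41 from intervention) = 245
  P = 62 + 3·5 + 3·245 = 812
P: 1436 − 812 = 624

624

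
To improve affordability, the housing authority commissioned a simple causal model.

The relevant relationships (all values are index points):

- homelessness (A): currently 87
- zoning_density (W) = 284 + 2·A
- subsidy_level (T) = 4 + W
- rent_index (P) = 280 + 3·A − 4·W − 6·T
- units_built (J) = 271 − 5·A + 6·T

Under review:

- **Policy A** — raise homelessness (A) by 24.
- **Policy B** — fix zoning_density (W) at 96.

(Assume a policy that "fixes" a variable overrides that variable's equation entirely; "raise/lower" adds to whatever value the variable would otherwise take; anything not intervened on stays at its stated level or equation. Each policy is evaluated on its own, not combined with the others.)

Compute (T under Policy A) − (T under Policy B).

410

Policy A (A + 24):
  A = 87 + 24 = 111
  W = 284 + 2·111 = 506
  T = 4 + 506 = 510
Policy B (W := 96):
  A = 87
  W = 96
  T = 4 + 96 = 100
T: 510 − 100 = 410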